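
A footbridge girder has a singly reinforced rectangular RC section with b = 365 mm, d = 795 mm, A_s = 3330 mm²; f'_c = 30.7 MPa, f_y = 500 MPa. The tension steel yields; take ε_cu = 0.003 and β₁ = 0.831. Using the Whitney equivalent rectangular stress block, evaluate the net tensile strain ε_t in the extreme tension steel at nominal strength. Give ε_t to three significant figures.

a = A_s f_y/(0.85 f'_c b) = 174.81 mm.
β₁ = 0.831, so c = a/β₁ = 174.81/0.831 = 210.36 mm.
From the linear strain diagram with ε_cu = 0.003: ε_t = 0.003 (d − c)/c = 0.003 × (795 − 210.36)/210.36 = 0.00834.
Since ε_t ≥ 0.005, the section is tension-controlled.

ε_t ≈ 0.00834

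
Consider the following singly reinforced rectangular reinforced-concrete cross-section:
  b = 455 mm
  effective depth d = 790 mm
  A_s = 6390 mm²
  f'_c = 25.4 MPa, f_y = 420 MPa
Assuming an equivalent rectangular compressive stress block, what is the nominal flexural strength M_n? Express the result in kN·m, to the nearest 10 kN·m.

T = A_s f_y = 6390 × 420 = 2683800 N = 2683.8 kN.
From C = T: a = T/(0.85 f'_c b) = 2683800/(0.85 × 25.4 × 455) = 273.20 mm.
M_n = T(d − a/2) = 2683.8 kN × (790 − 136.6) mm = 1753.59 kN·m.

M_n ≈ 1750 kN·m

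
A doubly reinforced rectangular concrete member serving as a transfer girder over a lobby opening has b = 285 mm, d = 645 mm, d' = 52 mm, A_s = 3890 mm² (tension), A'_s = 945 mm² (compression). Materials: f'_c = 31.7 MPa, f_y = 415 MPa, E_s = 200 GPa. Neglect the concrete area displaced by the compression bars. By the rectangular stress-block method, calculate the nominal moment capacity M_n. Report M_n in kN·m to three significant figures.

M_n ≈ 924 kN·m

Assume both tension and compression steel yield.
Net tension couple steel: A_s − A'_s = 2945 mm².
a = (A_s − A'_s) f_y / (0.85 f'_c b) = 1222175/(0.85 × 31.7 × 285) = 159.15 mm.
c = a/β₁ = 159.15/0.824 = 193.14 mm; ε'_s = 0.003(c − d')/c = 0.0022 ≥ f_y/E_s = 0.0021, so compression steel does yield.
M_n = (A_s − A'_s) f_y (d − a/2) + A'_s f_y (d − d') = [1222175 × (645 − 79.575) + 392175 × (645 − 52)] × 10⁻⁶ = 691.05 + 232.56 = 923.61 kN·m.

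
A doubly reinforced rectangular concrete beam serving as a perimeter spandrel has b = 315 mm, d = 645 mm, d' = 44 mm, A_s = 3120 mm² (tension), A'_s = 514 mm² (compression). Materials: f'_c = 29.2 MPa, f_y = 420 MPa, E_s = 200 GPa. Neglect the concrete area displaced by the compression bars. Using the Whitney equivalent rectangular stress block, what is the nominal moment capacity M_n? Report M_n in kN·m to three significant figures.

M_n ≈ 759 kN·m

Assume both tension and compression steel yield.
Net tension couple steel: A_s − A'_s = 2606 mm².
a = (A_s − A'_s) f_y / (0.85 f'_c b) = 1094520/(0.85 × 29.2 × 315) = 139.99 mm.
c = a/β₁ = 139.99/0.841 = 166.46 mm; ε'_s = 0.003(c − d')/c = 0.0022 ≥ f_y/E_s = 0.0021, so compression steel does yield.
M_n = (A_s − A'_s) f_y (d − a/2) + A'_s f_y (d − d') = [1094520 × (645 − 69.995) + 215880 × (645 − 44)] × 10⁻⁶ = 629.35 + 129.74 = 759.09 kN·m.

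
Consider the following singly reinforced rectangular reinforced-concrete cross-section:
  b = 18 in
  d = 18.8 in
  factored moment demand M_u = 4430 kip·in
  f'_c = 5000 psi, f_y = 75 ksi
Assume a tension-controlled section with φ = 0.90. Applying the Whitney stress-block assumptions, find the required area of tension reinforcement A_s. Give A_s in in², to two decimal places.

M_n = M_u/φ = 4430/0.90 = 4922.22 kip·in.
From M_n = 0.85 f'_c a b (d − a/2):
a = d − √(d² − 2M_n/(0.85 f'_c b)) = 18.8 − √(18.8² − 2 × 4922.22/(0.85 × 5 × 18)) = 3.808 in.
A_s = 0.85 f'_c a b / f_y = 0.85 × 5 × 3.808 × 18 / 75 = 3.884 in².

A_s ≈ 3.88 in²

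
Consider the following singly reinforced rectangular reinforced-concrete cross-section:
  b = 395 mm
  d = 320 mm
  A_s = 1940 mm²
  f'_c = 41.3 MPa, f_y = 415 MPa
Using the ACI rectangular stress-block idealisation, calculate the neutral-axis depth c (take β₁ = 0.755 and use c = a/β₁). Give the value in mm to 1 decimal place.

c ≈ 76.9 mm

T = A_s f_y = 1940 × 415 = 805100 N = 805.1 kN.
Setting C = 0.85 f'_c a b equal to T: a = 805100/(0.85 × 41.3 × 395) = 58.061 mm.
With β₁ = 0.755, c = a/β₁ = 58.061/0.755 = 76.9 mm.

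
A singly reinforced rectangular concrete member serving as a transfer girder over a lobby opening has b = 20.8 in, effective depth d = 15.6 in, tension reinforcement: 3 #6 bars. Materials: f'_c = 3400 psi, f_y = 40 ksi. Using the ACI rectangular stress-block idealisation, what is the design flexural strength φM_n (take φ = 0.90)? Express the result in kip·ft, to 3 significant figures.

φM_n ≈ 60.0 kip·ft

A_s = 3 × 0.44 = 1.32 in².
T = A_s f_y = 1.32 × 40 = 52.8 kips.
a = T/(0.85 f'_c b) = 52.8/(0.85 × 3.4 × 20.8) = 0.878 in.
M_n = T(d − a/2) = 52.8 × (15.6 − 0.439) = 800.5 kip·in = 800.5/12 = 66.71 kip·ft.
φM_n = 0.90 × 66.71 = 60.04 kip·ft.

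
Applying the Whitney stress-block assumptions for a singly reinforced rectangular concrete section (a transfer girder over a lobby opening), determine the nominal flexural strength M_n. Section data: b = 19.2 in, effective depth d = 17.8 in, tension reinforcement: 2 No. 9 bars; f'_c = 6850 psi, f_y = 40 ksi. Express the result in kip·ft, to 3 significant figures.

M_n ≈ 116 kip·ft

A_s = 2 × 1 = 2 in².
T = A_s f_y = 2 × 40 = 80 kips.
a = T/(0.85 f'_c b) = 80/(0.85 × 6.85 × 19.2) = 0.716 in.
M_n = T(d − a/2) = 80 × (17.8 − 0.358) = 1395.4 kip·in = 1395.4/12 = 116.28 kip·ft.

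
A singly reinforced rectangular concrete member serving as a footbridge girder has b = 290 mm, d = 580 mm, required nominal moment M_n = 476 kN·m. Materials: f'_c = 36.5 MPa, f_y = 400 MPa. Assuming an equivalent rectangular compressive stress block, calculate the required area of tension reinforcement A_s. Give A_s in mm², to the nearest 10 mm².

A_s ≈ 2240 mm²

With M_n = 0.85 f'_c a b (d − a/2), solve the quadratic for a:
a = d − √(d² − 2M_n/(0.85 f'_c b)) = 580 − √(580² − 2 × 476×10⁶/(0.85 × 36.5 × 290)) = 99.80 mm.
A_s = 0.85 f'_c a b / f_y = 0.85 × 36.5 × 99.80 × 290 / 400 = 2244.8 mm².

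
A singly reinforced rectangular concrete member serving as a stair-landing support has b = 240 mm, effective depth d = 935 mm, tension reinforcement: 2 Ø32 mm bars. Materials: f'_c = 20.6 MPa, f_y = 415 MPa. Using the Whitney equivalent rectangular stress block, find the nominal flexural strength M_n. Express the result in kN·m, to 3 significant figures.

M_n ≈ 571 kN·m

A_s = 2 × 804 = 1608 mm².
T = A_s f_y = 1608 × 415 = 667320 N = 667.32 kN.
From C = T: a = T/(0.85 f'_c b) = 667320/(0.85 × 20.6 × 240) = 158.79 mm.
M_n = T(d − a/2) = 667.32 kN × (935 − 79.395) mm = 570.96 kN·m.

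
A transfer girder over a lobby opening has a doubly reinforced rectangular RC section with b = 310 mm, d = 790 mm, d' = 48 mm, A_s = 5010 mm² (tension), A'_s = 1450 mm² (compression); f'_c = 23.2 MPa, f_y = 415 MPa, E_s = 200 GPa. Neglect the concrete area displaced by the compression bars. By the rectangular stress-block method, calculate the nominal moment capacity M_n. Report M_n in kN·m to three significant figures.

Assume both tension and compression steel yield.
Net tension couple steel: A_s − A'_s = 3560 mm².
a = (A_s − A'_s) f_y / (0.85 f'_c b) = 1477400/(0.85 × 23.2 × 310) = 241.67 mm.
c = a/β₁ = 241.67/0.85 = 284.32 mm; ε'_s = 0.003(c − d')/c = 0.0025 ≥ f_y/E_s = 0.0021, so compression steel does yield.
M_n = (A_s − A'_s) f_y (d − a/2) + A'_s f_y (d − d') = [1477400 × (790 − 120.835) + 601750 × (790 − 48)] × 10⁻⁶ = 988.62 + 446.50 = 1435.12 kN·m.

M_n ≈ 1440 kN·m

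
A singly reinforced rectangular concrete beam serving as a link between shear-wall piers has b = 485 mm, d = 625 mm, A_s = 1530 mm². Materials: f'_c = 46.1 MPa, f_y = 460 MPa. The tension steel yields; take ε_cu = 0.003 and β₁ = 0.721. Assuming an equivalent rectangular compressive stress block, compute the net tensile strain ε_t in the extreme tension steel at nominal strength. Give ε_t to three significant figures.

a = A_s f_y/(0.85 f'_c b) = 37.03 mm.
β₁ = 0.721, so c = a/β₁ = 37.03/0.721 = 51.36 mm.
From the linear strain diagram with ε_cu = 0.003: ε_t = 0.003 (d − c)/c = 0.003 × (625 − 51.36)/51.36 = 0.0335.
Since ε_t ≥ 0.005, the section is tension-controlled.

ε_t ≈ 0.0335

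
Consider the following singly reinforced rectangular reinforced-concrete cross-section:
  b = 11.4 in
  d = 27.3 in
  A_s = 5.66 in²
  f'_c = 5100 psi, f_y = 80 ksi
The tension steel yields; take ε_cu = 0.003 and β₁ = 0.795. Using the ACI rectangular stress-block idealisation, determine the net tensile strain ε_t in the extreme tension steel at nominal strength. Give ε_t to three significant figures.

ε_t ≈ 0.00411

a = A_s f_y/(0.85 f'_c b) = 9.162 in.
β₁ = 0.795, so c = a/β₁ = 9.162/0.795 = 11.525 in.
From the linear strain diagram with ε_cu = 0.003: ε_t = 0.003 (d − c)/c = 0.003 × (27.3 − 11.525)/11.525 = 0.00411.
ε_t is between 0.004 and 0.005 — transition zone.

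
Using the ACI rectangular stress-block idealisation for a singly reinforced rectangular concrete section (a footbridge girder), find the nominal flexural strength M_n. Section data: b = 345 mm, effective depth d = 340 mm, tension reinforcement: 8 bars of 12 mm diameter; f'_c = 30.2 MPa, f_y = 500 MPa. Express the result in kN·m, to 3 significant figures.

A_s = 8 × 113 = 904 mm².
T = A_s f_y = 904 × 500 = 452000 N = 452 kN.
From C = T: a = T/(0.85 f'_c b) = 452000/(0.85 × 30.2 × 345) = 51.04 mm.
M_n = T(d − a/2) = 452 kN × (340 − 25.52) mm = 142.14 kN·m.

M_n ≈ 142 kN·m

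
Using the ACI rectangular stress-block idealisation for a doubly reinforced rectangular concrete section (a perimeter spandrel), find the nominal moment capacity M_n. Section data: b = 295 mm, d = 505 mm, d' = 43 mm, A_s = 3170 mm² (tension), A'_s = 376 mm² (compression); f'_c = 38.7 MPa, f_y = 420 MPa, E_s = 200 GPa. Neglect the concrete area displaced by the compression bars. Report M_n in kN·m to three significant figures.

Assume both tension and compression steel yield.
Net tension couple steel: A_s − A'_s = 2794 mm².
a = (A_s − A'_s) f_y / (0.85 f'_c b) = 1173480/(0.85 × 38.7 × 295) = 120.93 mm.
c = a/β₁ = 120.93/0.774 = 156.24 mm; ε'_s = 0.003(c − d')/c = 0.0022 ≥ f_y/E_s = 0.0021, so compression steel does yield.
M_n = (A_s − A'_s) f_y (d − a/2) + A'_s f_y (d − d') = [1173480 × (505 − 60.465) + 157920 × (505 − 43)] × 10⁻⁶ = 521.65 + 72.96 = 594.61 kN·m.

M_n ≈ 595 kN·m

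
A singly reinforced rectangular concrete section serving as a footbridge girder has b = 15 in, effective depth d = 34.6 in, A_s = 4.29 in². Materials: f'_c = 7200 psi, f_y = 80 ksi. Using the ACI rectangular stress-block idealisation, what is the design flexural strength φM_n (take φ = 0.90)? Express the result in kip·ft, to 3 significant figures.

φM_n ≈ 842 kip·ft

T = A_s f_y = 4.29 × 80 = 343.2 kips.
a = T/(0.85 f'_c b) = 343.2/(0.85 × 7.2 × 15) = 3.739 in.
M_n = T(d − a/2) = 343.2 × (34.6 − 1.8695) = 11233.1 kip·in = 11233.1/12 = 936.09 kip·ft.
φM_n = 0.90 × 936.09 = 842.48 kip·ft.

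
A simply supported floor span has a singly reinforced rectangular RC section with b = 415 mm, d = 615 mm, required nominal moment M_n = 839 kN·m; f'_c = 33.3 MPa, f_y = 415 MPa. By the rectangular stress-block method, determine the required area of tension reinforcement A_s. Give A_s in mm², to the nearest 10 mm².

With M_n = 0.85 f'_c a b (d − a/2), solve the quadratic for a:
a = d − √(d² − 2M_n/(0.85 f'_c b)) = 615 − √(615² − 2 × 839×10⁶/(0.85 × 33.3 × 415)) = 129.85 mm.
A_s = 0.85 f'_c a b / f_y = 0.85 × 33.3 × 129.85 × 415 / 415 = 3675.4 mm².

A_s ≈ 3680 mm²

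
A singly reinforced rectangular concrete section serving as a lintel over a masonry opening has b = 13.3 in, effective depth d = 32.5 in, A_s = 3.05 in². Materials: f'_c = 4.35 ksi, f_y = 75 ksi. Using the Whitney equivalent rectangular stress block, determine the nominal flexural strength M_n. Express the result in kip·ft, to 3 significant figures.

T = A_s f_y = 3.05 × 75 = 228.75 kips.
a = T/(0.85 f'_c b) = 228.75/(0.85 × 4.35 × 13.3) = 4.652 in.
M_n = T(d − a/2) = 228.75 × (32.5 − 2.326) = 6902.3 kip·in = 6902.3/12 = 575.19 kip·ft.

M_n ≈ 575 kip·ft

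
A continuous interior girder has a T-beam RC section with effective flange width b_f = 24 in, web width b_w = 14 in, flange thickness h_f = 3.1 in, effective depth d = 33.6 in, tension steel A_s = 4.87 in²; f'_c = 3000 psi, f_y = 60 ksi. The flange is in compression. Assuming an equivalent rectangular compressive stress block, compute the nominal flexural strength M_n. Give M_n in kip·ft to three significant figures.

M_n ≈ 755 kip·ft

Tension: T = A_s f_y = 4.87 × 60 = 292.2 kips.
Try a within the flange: a = T/(0.85 f'_c b_f) = 292.2/(0.85 × 3 × 24) = 4.775 in.
a = 4.775 > h_f = 3.1 in: the block extends into the web. Split into flange-overhang and web parts.
C_f = 0.85 f'_c (b_f − b_w) h_f = 0.85 × 3 × (24 − 14) × 3.1 = 79.1 kips.
Remaining web compression depth: a_w = (T − C_f)/(0.85 f'_c b_w) = (292.2 − 79.1)/(0.85 × 3 × 14) = 5.969 in.
M_n = C_f(d − h_f/2) + (T − C_f)(d − a_w/2) = 79.1 × (33.6 − 1.55) + 213.1 × (33.6 − 2.9845) = 2535.2 + 6524.2 = 9059.4 kip·in.
M_n = 9059.4/12 = 754.95 kip·ft.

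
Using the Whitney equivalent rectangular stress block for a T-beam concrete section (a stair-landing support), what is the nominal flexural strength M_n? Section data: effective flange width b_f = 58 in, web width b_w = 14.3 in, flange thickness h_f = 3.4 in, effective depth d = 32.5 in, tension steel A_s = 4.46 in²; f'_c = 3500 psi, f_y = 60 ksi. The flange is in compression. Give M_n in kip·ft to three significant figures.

Tension: T = A_s f_y = 4.46 × 60 = 267.6 kips.
Try a within the flange: a = T/(0.85 f'_c b_f) = 267.6/(0.85 × 3.5 × 58) = 1.551 in.
Since a = 1.551 ≤ h_f = 3.4 in, the stress block lies entirely in the flange; analyse as a rectangular beam of width b_f.
M_n = T(d − a/2) = 267.6 × (32.5 − 0.7755) = 8489.5 kip·in.
M_n = 8489.5/12 = 707.46 kip·ft.

M_n ≈ 707 kip·ft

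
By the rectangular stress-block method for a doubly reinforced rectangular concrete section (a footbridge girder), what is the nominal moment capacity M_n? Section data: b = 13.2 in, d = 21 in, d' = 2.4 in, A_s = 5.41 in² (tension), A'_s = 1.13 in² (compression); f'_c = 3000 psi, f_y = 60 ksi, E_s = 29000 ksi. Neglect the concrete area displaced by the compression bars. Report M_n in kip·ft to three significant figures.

Assume both steels yield.
a = (A_s − A'_s) f_y/(0.85 f'_c b) = (5.41 − 1.13) × 60/(0.85 × 3 × 13.2) = 7.629 in.
c = a/β₁ = 7.629/0.85 = 8.975 in; ε'_s = 0.003(c − d')/c = 0.0022 ≥ ε_y = 0.0021, so the compression steel yields.
M_n = (A_s − A'_s) f_y (d − a/2) + A'_s f_y (d − d') = 256.8 × (21 − 3.8145) + 67.8 × (21 − 2.4) = 4413.2 + 1261.1 = 5674.3 kip·in = 5674.3/12 = 472.86 kip·ft.

M_n ≈ 473 kip·ft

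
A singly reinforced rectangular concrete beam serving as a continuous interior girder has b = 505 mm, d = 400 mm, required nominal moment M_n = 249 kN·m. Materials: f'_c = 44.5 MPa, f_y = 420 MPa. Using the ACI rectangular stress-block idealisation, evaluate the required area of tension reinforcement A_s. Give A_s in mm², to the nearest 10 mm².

A_s ≈ 1550 mm²

With M_n = 0.85 f'_c a b (d − a/2), solve the quadratic for a:
a = d − √(d² − 2M_n/(0.85 f'_c b)) = 400 − √(400² − 2 × 249×10⁶/(0.85 × 44.5 × 505)) = 34.04 mm.
A_s = 0.85 f'_c a b / f_y = 0.85 × 44.5 × 34.04 × 505 / 420 = 1548.1 mm².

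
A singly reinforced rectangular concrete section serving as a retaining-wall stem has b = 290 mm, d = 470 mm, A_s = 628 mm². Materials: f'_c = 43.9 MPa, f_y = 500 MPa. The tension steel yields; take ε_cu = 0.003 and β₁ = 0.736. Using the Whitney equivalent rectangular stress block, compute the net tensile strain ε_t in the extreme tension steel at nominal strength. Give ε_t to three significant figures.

a = A_s f_y/(0.85 f'_c b) = 29.02 mm.
β₁ = 0.736, so c = a/β₁ = 29.02/0.736 = 39.43 mm.
From the linear strain diagram with ε_cu = 0.003: ε_t = 0.003 (d − c)/c = 0.003 × (470 − 39.43)/39.43 = 0.0328.
Since ε_t ≥ 0.005, the section is tension-controlled.

ε_t ≈ 0.0328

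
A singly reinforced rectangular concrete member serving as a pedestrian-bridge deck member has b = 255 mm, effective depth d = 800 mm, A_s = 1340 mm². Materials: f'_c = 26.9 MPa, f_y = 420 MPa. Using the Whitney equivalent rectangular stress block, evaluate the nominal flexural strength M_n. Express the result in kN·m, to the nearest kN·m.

T = A_s f_y = 1340 × 420 = 562800 N = 562.8 kN.
From C = T: a = T/(0.85 f'_c b) = 562800/(0.85 × 26.9 × 255) = 96.53 mm.
M_n = T(d − a/2) = 562.8 kN × (800 − 48.265) mm = 423.08 kN·m.

M_n ≈ 423 kN·m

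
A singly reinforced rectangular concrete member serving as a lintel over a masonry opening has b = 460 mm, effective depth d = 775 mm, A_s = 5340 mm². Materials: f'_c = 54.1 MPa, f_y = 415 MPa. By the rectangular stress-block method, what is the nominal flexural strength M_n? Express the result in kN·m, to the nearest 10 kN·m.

T = A_s f_y = 5340 × 415 = 2216100 N = 2216.1 kN.
From C = T: a = T/(0.85 f'_c b) = 2216100/(0.85 × 54.1 × 460) = 104.76 mm.
M_n = T(d − a/2) = 2216.1 kN × (775 − 52.38) mm = 1601.40 kN·m.

M_n ≈ 1600 kN·m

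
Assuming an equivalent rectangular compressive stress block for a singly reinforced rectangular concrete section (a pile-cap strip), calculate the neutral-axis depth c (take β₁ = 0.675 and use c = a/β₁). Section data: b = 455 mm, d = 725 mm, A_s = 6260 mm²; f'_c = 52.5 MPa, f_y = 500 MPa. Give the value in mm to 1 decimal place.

T = A_s f_y = 6260 × 500 = 3130000 N = 3130 kN.
Setting C = 0.85 f'_c a b equal to T: a = 3130000/(0.85 × 52.5 × 455) = 154.154 mm.
With β₁ = 0.675, c = a/β₁ = 154.154/0.675 = 228.4 mm.

c ≈ 228.4 mm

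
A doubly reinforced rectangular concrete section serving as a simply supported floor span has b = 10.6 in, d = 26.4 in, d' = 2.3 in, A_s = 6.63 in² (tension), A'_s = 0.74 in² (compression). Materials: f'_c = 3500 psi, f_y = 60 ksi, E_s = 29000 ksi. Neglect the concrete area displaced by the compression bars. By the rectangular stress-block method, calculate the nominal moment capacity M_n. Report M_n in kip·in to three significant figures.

M_n ≈ 8420 kip·in

Assume both steels yield.
a = (A_s − A'_s) f_y/(0.85 f'_c b) = (6.63 − 0.74) × 60/(0.85 × 3.5 × 10.6) = 11.207 in.
c = a/β₁ = 11.207/0.85 = 13.185 in; ε'_s = 0.003(c − d')/c = 0.0025 ≥ ε_y = 0.0021, so the compression steel yields.
M_n = (A_s − A'_s) f_y (d − a/2) + A'_s f_y (d − d') = 353.4 × (26.4 − 5.6035) + 44.4 × (26.4 − 2.3) = 7349.5 + 1070.0 = 8419.5 kip·in.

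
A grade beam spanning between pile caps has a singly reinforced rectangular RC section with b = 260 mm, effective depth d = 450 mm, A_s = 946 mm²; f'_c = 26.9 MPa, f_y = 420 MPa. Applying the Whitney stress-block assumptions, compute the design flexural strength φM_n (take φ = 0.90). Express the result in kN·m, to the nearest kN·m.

T = A_s f_y = 946 × 420 = 397320 N = 397.32 kN.
From C = T: a = T/(0.85 f'_c b) = 397320/(0.85 × 26.9 × 260) = 66.83 mm.
M_n = T(d − a/2) = 397.32 kN × (450 − 33.415) mm = 165.52 kN·m.
φM_n = 0.90 × 165.52 = 148.97 kN·m.

φM_n ≈ 149 kN·m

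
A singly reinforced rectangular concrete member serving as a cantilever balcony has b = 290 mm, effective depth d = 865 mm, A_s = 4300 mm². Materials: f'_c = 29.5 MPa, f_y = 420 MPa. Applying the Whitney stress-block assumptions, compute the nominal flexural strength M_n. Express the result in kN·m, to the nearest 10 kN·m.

T = A_s f_y = 4300 × 420 = 1806000 N = 1806 kN.
From C = T: a = T/(0.85 f'_c b) = 1806000/(0.85 × 29.5 × 290) = 248.36 mm.
M_n = T(d − a/2) = 1806 kN × (865 − 124.18) mm = 1337.92 kN·m.

M_n ≈ 1340 kN·m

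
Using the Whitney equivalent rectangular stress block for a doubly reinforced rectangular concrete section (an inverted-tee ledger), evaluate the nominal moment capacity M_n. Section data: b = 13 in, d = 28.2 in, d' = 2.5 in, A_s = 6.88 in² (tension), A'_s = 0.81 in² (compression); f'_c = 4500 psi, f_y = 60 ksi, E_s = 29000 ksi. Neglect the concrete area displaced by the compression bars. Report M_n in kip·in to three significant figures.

M_n ≈ 10200 kip·in

Assume both steels yield.
a = (A_s − A'_s) f_y/(0.85 f'_c b) = (6.88 − 0.81) × 60/(0.85 × 4.5 × 13) = 7.324 in.
c = a/β₁ = 7.324/0.825 = 8.878 in; ε'_s = 0.003(c − d')/c = 0.0022 ≥ ε_y = 0.0021, so the compression steel yields.
M_n = (A_s − A'_s) f_y (d − a/2) + A'_s f_y (d − d') = 364.2 × (28.2 − 3.662) + 48.6 × (28.2 − 2.5) = 8936.7 + 1249.0 = 10185.7 kip·in.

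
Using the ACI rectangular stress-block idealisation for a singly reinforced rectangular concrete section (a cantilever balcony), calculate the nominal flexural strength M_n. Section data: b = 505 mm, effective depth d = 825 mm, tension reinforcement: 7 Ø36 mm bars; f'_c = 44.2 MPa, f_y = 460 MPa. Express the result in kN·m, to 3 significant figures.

M_n ≈ 2420 kN·m

A_s = 7 × 1018 = 7126 mm².
T = A_s f_y = 7126 × 460 = 3277960 N = 3277.96 kN.
From C = T: a = T/(0.85 f'_c b) = 3277960/(0.85 × 44.2 × 505) = 172.77 mm.
M_n = T(d − a/2) = 3277.96 kN × (825 − 86.385) mm = 2421.15 kN·m.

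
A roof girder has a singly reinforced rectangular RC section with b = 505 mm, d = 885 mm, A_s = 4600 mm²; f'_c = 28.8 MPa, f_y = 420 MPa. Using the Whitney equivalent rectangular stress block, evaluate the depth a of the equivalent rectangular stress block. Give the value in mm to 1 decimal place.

a ≈ 156.3 mm

T = A_s f_y = 4600 × 420 = 1932000 N = 1932 kN.
Setting C = 0.85 f'_c a b equal to T: a = 1932000/(0.85 × 28.8 × 505) = 156.3 mm.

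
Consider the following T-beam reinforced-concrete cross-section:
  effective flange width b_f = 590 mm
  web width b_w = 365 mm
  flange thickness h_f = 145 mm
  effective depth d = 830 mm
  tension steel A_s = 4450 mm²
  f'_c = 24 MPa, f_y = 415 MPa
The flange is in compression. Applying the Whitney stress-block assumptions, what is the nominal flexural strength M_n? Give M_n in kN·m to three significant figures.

M_n ≈ 1390 kN·m

Tension: T = A_s f_y = 4450 × 415 = 1846750 N.
Try a within the flange: a = T/(0.85 f'_c b_f) = 1846750/(0.85 × 24 × 590) = 153.44 mm.
a = 153.44 > h_f = 145 mm: the block extends into the web. Split into flange-overhang and web parts.
C_f = 0.85 f'_c (b_f − b_w) h_f = 0.85 × 24 × (590 − 365) × 145 = 665550 N.
Remaining web compression depth: a_w = (T − C_f)/(0.85 f'_c b_w) = (1846750 − 665550)/(0.85 × 24 × 365) = 158.64 mm.
M_n = C_f(d − h_f/2) + (T − C_f)(d − a_w/2) = 665550 × (830 − 72.5) + 1181200 × (830 − 79.32) = 504.15 + 886.70 = 1390.85 × 10⁶ N·mm.
M_n = 1390.85 kN·m.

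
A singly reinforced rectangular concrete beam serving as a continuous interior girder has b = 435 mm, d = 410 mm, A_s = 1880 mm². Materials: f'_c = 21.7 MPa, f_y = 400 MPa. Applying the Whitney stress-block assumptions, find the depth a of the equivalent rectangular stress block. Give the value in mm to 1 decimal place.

a ≈ 93.7 mm

T = A_s f_y = 1880 × 400 = 752000 N = 752 kN.
Setting C = 0.85 f'_c a b equal to T: a = 752000/(0.85 × 21.7 × 435) = 93.7 mm.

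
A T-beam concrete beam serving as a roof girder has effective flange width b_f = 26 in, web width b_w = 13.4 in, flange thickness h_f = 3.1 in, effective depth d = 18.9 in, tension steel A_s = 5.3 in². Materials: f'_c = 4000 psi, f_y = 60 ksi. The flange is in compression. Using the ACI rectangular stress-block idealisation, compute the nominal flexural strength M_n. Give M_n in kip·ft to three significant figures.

Tension: T = A_s f_y = 5.3 × 60 = 318 kips.
Try a within the flange: a = T/(0.85 f'_c b_f) = 318/(0.85 × 4 × 26) = 3.597 in.
a = 3.597 > h_f = 3.1 in: the block extends into the web. Split into flange-overhang and web parts.
C_f = 0.85 f'_c (b_f − b_w) h_f = 0.85 × 4 × (26 − 13.4) × 3.1 = 132.8 kips.
Remaining web compression depth: a_w = (T − C_f)/(0.85 f'_c b_w) = (318 − 132.8)/(0.85 × 4 × 13.4) = 4.065 in.
M_n = C_f(d − h_f/2) + (T − C_f)(d − a_w/2) = 132.8 × (18.9 − 1.55) + 185.2 × (18.9 − 2.0325) = 2304.1 + 3123.9 = 5428.0 kip·in.
M_n = 5428.0/12 = 452.33 kip·ft.

M_n ≈ 452 kip·ft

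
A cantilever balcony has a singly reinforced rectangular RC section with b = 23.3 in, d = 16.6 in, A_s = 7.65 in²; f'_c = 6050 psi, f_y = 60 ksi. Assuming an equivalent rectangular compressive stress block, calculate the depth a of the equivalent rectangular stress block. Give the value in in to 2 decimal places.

a ≈ 3.83 in

T = A_s f_y = 7.65 × 60 = 459 kips.
a = T/(0.85 f'_c b) = 459/(0.85 × 6.05 × 23.3) = 3.83 in.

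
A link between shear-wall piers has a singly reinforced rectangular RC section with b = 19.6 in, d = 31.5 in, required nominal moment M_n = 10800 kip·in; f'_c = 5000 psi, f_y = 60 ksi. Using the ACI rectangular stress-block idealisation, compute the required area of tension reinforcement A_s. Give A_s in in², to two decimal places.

From M_n = 0.85 f'_c a b (d − a/2):
a = d − √(d² − 2M_n/(0.85 f'_c b)) = 31.5 − √(31.5² − 2 × 10800/(0.85 × 5 × 19.6)) = 4.427 in.
A_s = 0.85 f'_c a b / f_y = 0.85 × 5 × 4.427 × 19.6 / 60 = 6.146 in².

A_s ≈ 6.15 in²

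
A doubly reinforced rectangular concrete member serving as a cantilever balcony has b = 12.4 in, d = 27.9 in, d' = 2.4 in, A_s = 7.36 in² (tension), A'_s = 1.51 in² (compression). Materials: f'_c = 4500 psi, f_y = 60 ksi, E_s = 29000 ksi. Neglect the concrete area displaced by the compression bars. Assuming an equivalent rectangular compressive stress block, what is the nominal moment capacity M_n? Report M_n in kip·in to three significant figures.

M_n ≈ 10800 kip·in

Assume both steels yield.
a = (A_s − A'_s) f_y/(0.85 f'_c b) = (7.36 − 1.51) × 60/(0.85 × 4.5 × 12.4) = 7.400 in.
c = a/β₁ = 7.400/0.825 = 8.970 in; ε'_s = 0.003(c − d')/c = 0.0022 ≥ ε_y = 0.0021, so the compression steel yields.
M_n = (A_s − A'_s) f_y (d − a/2) + A'_s f_y (d − d') = 351 × (27.9 − 3.7) + 90.6 × (27.9 − 2.4) = 8494.2 + 2310.3 = 10804.5 kip·in.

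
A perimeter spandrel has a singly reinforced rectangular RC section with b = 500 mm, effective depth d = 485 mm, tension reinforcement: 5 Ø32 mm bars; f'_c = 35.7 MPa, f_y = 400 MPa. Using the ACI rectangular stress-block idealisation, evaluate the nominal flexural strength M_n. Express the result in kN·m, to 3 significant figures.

A_s = 5 × 804 = 4020 mm².
T = A_s f_y = 4020 × 400 = 1608000 N = 1608 kN.
From C = T: a = T/(0.85 f'_c b) = 1608000/(0.85 × 35.7 × 500) = 105.98 mm.
M_n = T(d − a/2) = 1608 kN × (485 − 52.99) mm = 694.67 kN·m.

M_n ≈ 695 kN·m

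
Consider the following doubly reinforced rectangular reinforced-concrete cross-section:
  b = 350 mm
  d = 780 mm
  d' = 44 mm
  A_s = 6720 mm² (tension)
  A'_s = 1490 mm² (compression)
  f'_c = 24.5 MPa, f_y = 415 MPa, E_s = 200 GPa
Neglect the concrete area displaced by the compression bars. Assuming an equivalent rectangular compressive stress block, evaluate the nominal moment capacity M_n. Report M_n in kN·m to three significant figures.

M_n ≈ 1820 kN·m

Assume both tension and compression steel yield.
Net tension couple steel: A_s − A'_s = 5230 mm².
a = (A_s − A'_s) f_y / (0.85 f'_c b) = 2170450/(0.85 × 24.5 × 350) = 297.78 mm.
c = a/β₁ = 297.78/0.85 = 350.33 mm; ε'_s = 0.003(c − d')/c = 0.0026 ≥ f_y/E_s = 0.0021, so compression steel does yield.
M_n = (A_s − A'_s) f_y (d − a/2) + A'_s f_y (d − d') = [2170450 × (780 − 148.89) + 618350 × (780 − 44)] × 10⁻⁶ = 1369.79 + 455.11 = 1824.90 kN·m.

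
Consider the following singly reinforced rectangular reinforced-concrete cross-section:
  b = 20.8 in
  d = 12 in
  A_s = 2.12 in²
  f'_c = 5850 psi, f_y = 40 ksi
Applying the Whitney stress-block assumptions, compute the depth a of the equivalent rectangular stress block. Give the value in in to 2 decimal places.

a ≈ 0.82 in

T = A_s f_y = 2.12 × 40 = 84.8 kips.
a = T/(0.85 f'_c b) = 84.8/(0.85 × 5.85 × 20.8) = 0.82 in.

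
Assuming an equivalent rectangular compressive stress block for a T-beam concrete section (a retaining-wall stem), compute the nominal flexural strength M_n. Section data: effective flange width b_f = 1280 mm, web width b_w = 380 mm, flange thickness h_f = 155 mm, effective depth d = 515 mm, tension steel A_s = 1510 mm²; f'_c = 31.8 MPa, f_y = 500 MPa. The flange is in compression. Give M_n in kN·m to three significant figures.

Tension: T = A_s f_y = 1510 × 500 = 755000 N.
Try a within the flange: a = T/(0.85 f'_c b_f) = 755000/(0.85 × 31.8 × 1280) = 21.82 mm.
Since a = 21.82 ≤ h_f = 155 mm, the stress block lies entirely in the flange; analyse as a rectangular beam of width b_f.
M_n = T(d − a/2) = 755000 × (515 − 10.91) = 380.59 × 10⁶ N·mm.
M_n = 380.59 kN·m.

M_n ≈ 381 kN·m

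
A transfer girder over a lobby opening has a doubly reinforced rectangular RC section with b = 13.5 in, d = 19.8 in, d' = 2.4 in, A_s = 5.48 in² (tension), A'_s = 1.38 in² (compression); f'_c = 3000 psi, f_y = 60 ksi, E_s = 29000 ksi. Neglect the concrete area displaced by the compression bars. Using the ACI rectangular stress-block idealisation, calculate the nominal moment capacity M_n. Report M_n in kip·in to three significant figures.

M_n ≈ 5430 kip·in

Assume both steels yield.
a = (A_s − A'_s) f_y/(0.85 f'_c b) = (5.48 − 1.38) × 60/(0.85 × 3 × 13.5) = 7.146 in.
c = a/β₁ = 7.146/0.85 = 8.407 in; ε'_s = 0.003(c − d')/c = 0.0021 ≥ ε_y = 0.0021, so the compression steel yields.
M_n = (A_s − A'_s) f_y (d − a/2) + A'_s f_y (d − d') = 246 × (19.8 − 3.573) + 82.8 × (19.8 − 2.4) = 3991.8 + 1440.7 = 5432.5 kip·in.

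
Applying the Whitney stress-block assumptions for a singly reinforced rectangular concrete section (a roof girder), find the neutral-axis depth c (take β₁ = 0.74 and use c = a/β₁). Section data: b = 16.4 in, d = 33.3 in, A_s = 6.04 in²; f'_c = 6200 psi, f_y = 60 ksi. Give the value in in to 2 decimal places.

c ≈ 5.67 in

T = A_s f_y = 6.04 × 60 = 362.4 kips.
a = T/(0.85 f'_c b) = 362.4/(0.85 × 6.2 × 16.4) = 4.1931 in.
With β₁ = 0.74, c = a/β₁ = 4.1931/0.74 = 5.67 in.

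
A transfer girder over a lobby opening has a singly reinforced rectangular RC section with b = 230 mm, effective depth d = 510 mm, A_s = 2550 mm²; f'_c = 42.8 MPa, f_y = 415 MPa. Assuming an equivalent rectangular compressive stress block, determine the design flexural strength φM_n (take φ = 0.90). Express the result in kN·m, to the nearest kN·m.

φM_n ≈ 426 kN·m

T = A_s f_y = 2550 × 415 = 1058250 N = 1058.25 kN.
From C = T: a = T/(0.85 f'_c b) = 1058250/(0.85 × 42.8 × 230) = 126.47 mm.
M_n = T(d − a/2) = 1058.25 kN × (510 − 63.235) mm = 472.79 kN·m.
φM_n = 0.90 × 472.79 = 425.51 kN·m.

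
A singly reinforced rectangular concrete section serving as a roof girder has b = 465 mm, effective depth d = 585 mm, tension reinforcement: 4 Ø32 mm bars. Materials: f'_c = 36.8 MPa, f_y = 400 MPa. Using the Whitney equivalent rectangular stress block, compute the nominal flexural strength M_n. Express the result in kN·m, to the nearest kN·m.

M_n ≈ 696 kN·m

A_s = 4 × 804 = 3216 mm².
T = A_s f_y = 3216 × 400 = 1286400 N = 1286.4 kN.
From C = T: a = T/(0.85 f'_c b) = 1286400/(0.85 × 36.8 × 465) = 88.44 mm.
M_n = T(d − a/2) = 1286.4 kN × (585 − 44.22) mm = 695.66 kN·m.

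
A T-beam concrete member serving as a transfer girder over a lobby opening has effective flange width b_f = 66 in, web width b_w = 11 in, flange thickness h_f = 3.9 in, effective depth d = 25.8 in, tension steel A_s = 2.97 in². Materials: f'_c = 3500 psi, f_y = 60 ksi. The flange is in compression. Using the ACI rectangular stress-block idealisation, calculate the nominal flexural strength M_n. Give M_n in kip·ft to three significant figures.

Tension: T = A_s f_y = 2.97 × 60 = 178.2 kips.
Try a within the flange: a = T/(0.85 f'_c b_f) = 178.2/(0.85 × 3.5 × 66) = 0.908 in.
Since a = 0.908 ≤ h_f = 3.9 in, the stress block lies entirely in the flange; analyse as a rectangular beam of width b_f.
M_n = T(d − a/2) = 178.2 × (25.8 − 0.454) = 4516.7 kip·in.
M_n = 4516.7/12 = 376.39 kip·ft.

M_n ≈ 376 kip·ft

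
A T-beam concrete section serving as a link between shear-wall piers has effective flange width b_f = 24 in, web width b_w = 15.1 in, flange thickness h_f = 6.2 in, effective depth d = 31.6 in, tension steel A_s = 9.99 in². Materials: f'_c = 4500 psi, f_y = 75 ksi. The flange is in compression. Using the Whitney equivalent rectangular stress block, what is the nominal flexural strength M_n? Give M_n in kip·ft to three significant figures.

Tension: T = A_s f_y = 9.99 × 75 = 749.25 kips.
Try a within the flange: a = T/(0.85 f'_c b_f) = 749.25/(0.85 × 4.5 × 24) = 8.162 in.
a = 8.162 > h_f = 6.2 in: the block extends into the web. Split into flange-overhang and web parts.
C_f = 0.85 f'_c (b_f − b_w) h_f = 0.85 × 4.5 × (24 − 15.1) × 6.2 = 211.1 kips.
Remaining web compression depth: a_w = (T − C_f)/(0.85 f'_c b_w) = (749.25 − 211.1)/(0.85 × 4.5 × 15.1) = 9.317 in.
M_n = C_f(d − h_f/2) + (T − C_f)(d − a_w/2) = 211.1 × (31.6 − 3.1) + 538.15 × (31.6 − 4.6585) = 6016.4 + 14498.6 = 20515.0 kip·in.
M_n = 20515.0/12 = 1709.58 kip·ft.

M_n ≈ 1710 kip·ft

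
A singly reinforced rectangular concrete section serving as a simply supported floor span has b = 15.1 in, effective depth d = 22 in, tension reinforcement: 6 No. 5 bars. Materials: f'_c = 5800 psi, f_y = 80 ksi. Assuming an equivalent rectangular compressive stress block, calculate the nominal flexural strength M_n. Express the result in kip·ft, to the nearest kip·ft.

M_n ≈ 260 kip·ft

A_s = 6 × 0.31 = 1.86 in².
T = A_s f_y = 1.86 × 80 = 148.8 kips.
a = T/(0.85 f'_c b) = 148.8/(0.85 × 5.8 × 15.1) = 1.999 in.
M_n = T(d − a/2) = 148.8 × (22 − 0.9995) = 3124.9 kip·in = 3124.9/12 = 260.41 kip·ft.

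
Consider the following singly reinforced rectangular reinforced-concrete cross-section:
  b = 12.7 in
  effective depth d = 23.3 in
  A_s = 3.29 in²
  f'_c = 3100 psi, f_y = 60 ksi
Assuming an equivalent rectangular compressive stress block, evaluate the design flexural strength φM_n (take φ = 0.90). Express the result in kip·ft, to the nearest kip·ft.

T = A_s f_y = 3.29 × 60 = 197.4 kips.
a = T/(0.85 f'_c b) = 197.4/(0.85 × 3.1 × 12.7) = 5.899 in.
M_n = T(d − a/2) = 197.4 × (23.3 − 2.9495) = 4017.2 kip·in = 4017.2/12 = 334.77 kip·ft.
φM_n = 0.90 × 334.77 = 301.29 kip·ft.

φM_n ≈ 301 kip·ft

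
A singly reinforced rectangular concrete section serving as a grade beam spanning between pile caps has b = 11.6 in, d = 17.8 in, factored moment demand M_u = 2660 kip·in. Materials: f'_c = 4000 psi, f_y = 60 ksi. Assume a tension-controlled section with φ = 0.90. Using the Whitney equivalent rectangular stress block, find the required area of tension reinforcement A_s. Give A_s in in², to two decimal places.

M_n = M_u/φ = 2660/0.90 = 2955.56 kip·in.
From M_n = 0.85 f'_c a b (d − a/2):
a = d − √(d² − 2M_n/(0.85 f'_c b)) = 17.8 − √(17.8² − 2 × 2955.56/(0.85 × 4 × 11.6)) = 4.879 in.
A_s = 0.85 f'_c a b / f_y = 0.85 × 4 × 4.879 × 11.6 / 60 = 3.207 in².

A_s ≈ 3.21 in²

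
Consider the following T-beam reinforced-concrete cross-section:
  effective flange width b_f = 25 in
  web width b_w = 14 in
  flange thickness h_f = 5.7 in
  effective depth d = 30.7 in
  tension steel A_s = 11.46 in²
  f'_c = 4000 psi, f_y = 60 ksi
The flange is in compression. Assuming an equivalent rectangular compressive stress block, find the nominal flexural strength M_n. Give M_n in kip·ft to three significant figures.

M_n ≈ 1510 kip·ft

Tension: T = A_s f_y = 11.46 × 60 = 687.6 kips.
Try a within the flange: a = T/(0.85 f'_c b_f) = 687.6/(0.85 × 4 × 25) = 8.089 in.
a = 8.089 > h_f = 5.7 in: the block extends into the web. Split into flange-overhang and web parts.
C_f = 0.85 f'_c (b_f − b_w) h_f = 0.85 × 4 × (25 − 14) × 5.7 = 213.2 kips.
Remaining web compression depth: a_w = (T − C_f)/(0.85 f'_c b_w) = (687.6 − 213.2)/(0.85 × 4 × 14) = 9.966 in.
M_n = C_f(d − h_f/2) + (T − C_f)(d − a_w/2) = 213.2 × (30.7 − 2.85) + 474.4 × (30.7 − 4.983) = 5937.6 + 12200.1 = 18137.7 kip·in.
M_n = 18137.7/12 = 1511.48 kip·ft.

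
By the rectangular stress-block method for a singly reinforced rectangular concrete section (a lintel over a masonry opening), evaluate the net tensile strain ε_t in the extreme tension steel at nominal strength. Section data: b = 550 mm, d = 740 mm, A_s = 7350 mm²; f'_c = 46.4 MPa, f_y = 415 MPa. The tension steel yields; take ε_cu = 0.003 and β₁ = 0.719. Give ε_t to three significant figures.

ε_t ≈ 0.00835

a = A_s f_y/(0.85 f'_c b) = 140.62 mm.
β₁ = 0.719, so c = a/β₁ = 140.62/0.719 = 195.58 mm.
From the linear strain diagram with ε_cu = 0.003: ε_t = 0.003 (d − c)/c = 0.003 × (740 − 195.58)/195.58 = 0.00835.
Since ε_t ≥ 0.005, the section is tension-controlled.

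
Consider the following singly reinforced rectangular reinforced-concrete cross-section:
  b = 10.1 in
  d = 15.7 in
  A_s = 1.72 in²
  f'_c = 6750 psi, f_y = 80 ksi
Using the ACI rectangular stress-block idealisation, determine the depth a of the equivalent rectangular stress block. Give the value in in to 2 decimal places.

T = A_s f_y = 1.72 × 80 = 137.6 kips.
a = T/(0.85 f'_c b) = 137.6/(0.85 × 6.75 × 10.1) = 2.37 in.

a ≈ 2.37 in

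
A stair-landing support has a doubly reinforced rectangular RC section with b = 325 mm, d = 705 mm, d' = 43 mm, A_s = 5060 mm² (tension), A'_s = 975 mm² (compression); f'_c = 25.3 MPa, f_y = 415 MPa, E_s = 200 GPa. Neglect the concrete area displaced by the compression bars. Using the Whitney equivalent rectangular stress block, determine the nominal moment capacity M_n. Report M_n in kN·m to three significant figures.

Assume both tension and compression steel yield.
Net tension couple steel: A_s − A'_s = 4085 mm².
a = (A_s − A'_s) f_y / (0.85 f'_c b) = 1695275/(0.85 × 25.3 × 325) = 242.56 mm.
c = a/β₁ = 242.56/0.85 = 285.36 mm; ε'_s = 0.003(c − d')/c = 0.0025 ≥ f_y/E_s = 0.0021, so compression steel does yield.
M_n = (A_s − A'_s) f_y (d − a/2) + A'_s f_y (d − d') = [1695275 × (705 − 121.28) + 404625 × (705 − 43)] × 10⁻⁶ = 989.57 + 267.86 = 1257.43 kN·m.

M_n ≈ 1260 kN·m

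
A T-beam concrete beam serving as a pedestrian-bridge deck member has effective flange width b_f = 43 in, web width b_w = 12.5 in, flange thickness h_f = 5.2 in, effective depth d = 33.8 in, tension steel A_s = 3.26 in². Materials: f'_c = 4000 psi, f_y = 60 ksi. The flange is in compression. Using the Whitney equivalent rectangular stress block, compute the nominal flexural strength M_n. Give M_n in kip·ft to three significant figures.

M_n ≈ 540 kip·ft

Tension: T = A_s f_y = 3.26 × 60 = 195.6 kips.
Try a within the flange: a = T/(0.85 f'_c b_f) = 195.6/(0.85 × 4 × 43) = 1.338 in.
Since a = 1.338 ≤ h_f = 5.2 in, the stress block lies entirely in the flange; analyse as a rectangular beam of width b_f.
M_n = T(d − a/2) = 195.6 × (33.8 − 0.669) = 6480.4 kip·in.
M_n = 6480.4/12 = 540.03 kip·ft.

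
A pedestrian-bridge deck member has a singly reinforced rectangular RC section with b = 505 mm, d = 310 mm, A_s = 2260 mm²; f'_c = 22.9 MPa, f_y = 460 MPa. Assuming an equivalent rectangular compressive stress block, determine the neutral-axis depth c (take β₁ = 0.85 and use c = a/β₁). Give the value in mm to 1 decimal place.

c ≈ 124.4 mm

T = A_s f_y = 2260 × 460 = 1039600 N = 1039.6 kN.
Setting C = 0.85 f'_c a b equal to T: a = 1039600/(0.85 × 22.9 × 505) = 105.760 mm.
With β₁ = 0.85, c = a/β₁ = 105.760/0.85 = 124.4 mm.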